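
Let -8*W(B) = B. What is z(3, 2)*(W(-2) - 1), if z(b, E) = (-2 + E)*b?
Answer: 0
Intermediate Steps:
z(b, E) = b*(-2 + E)
W(B) = -B/8
z(3, 2)*(W(-2) - 1) = (3*(-2 + 2))*(-1/8*(-2) - 1) = (3*0)*(1/4 - 1) = 0*(-3/4) = 0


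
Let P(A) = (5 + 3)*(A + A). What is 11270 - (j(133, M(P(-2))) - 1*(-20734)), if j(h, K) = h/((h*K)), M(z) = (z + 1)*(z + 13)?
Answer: -5574297/589 ≈ -9464.0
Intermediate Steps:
P(A) = 16*A (P(A) = 8*(2*A) = 16*A)
M(z) = (1 + z)*(13 + z)
j(h, K) = 1/K (j(h, K) = h/((K*h)) = h*(1/(K*h)) = 1/K)
11270 - (j(133, M(P(-2))) - 1*(-20734)) = 11270 - (1/(13 + (16*(-2))² + 14*(16*(-2))) - 1*(-20734)) = 11270 - (1/(13 + (-32)² + 14*(-32)) + 20734) = 11270 - (1/(13 + 1024 - 448) + 20734) = 11270 - (1/589 + 20734) = 11270 - 1*12212327/589 = 11270 - 12212327/589 = -5574297/589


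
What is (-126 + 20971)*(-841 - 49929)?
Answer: -1058300650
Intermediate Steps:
(-126 + 20971)*(-841 - 49929) = 20845*(-50770) = -1058300650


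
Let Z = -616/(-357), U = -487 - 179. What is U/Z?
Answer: -16983/44 ≈ -385.98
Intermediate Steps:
U = -666
Z = 88/51 (Z = -616*(-1/357) = 88/51 ≈ 1.7255)
U/Z = -666/88/51 = -666*51/88 = -16983/44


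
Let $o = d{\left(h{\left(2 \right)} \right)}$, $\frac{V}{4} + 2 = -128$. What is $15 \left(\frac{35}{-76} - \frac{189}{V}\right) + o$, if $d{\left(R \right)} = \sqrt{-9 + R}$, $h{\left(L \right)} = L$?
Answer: $- \frac{2877}{1976} + i \sqrt{7} \approx -1.456 + 2.6458 i$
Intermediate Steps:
$V = -520$ ($V = -8 + 4 \left(-128\right) = -8 - 512 = -520$)
$o = i \sqrt{7}$ ($o = \sqrt{-9 + 2} = \sqrt{-7} = i \sqrt{7} \approx 2.6458 i$)
$15 \left(\frac{35}{-76} - \frac{189}{V}\right) + o = 15 \left(\frac{35}{-76} - \frac{189}{-520}\right) + i \sqrt{7} = 15 \left(35 \left(- \frac{1}{76}\right) - - \frac{189}{520}\right) + i \sqrt{7} = 15 \left(- \frac{35}{76} + \frac{189}{520}\right) + i \sqrt{7} = 15 \left(- \frac{959}{9880}\right) + i \sqrt{7} = - \frac{2877}{1976} + i \sqrt{7}$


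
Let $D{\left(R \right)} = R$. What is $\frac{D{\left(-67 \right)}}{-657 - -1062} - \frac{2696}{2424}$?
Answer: $- \frac{52262}{40905} \approx -1.2776$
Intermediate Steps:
$\frac{D{\left(-67 \right)}}{-657 - -1062} - \frac{2696}{2424} = - \frac{67}{-657 - -1062} - \frac{2696}{2424} = - \frac{67}{-657 + 1062} - \frac{337}{303} = - \frac{67}{405} - \frac{337}{303} = - \frac{52262}{40905}$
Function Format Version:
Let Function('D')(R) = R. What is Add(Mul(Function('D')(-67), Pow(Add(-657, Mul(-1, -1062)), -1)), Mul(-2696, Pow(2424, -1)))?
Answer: Rational(-52262, 40905) ≈ -1.2776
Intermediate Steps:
Add(Mul(Function('D')(-67), Pow(Add(-657, Mul(-1, -1062)), -1)), Mul(-2696, Pow(2424, -1))) = Add(Mul(-67, Pow(Add(-657, Mul(-1, -1062)), -1)), Mul(-2696, Pow(2424, -1))) = Add(Mul(-67, Pow(Add(-657, 1062), -1)), Mul(-2696, Rational(1, 2424))) = Add(Mul(-67, Pow(405, -1)), Rational(-337, 303)) = Add(Mul(-67, Rational(1, 405)), Rational(-337, 303)) = Add(Rational(-67, 405), Rational(-337, 303)) = Rational(-52262, 40905)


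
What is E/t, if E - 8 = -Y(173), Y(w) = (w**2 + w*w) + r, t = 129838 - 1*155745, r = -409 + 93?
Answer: 59534/25907 ≈ 2.2980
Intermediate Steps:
r = -316
t = -25907 (t = 129838 - 155745 = -25907)
Y(w) = -316 + 2*w**2 (Y(w) = (w**2 + w*w) - 316 = (w**2 + w**2) - 316 = 2*w**2 - 316 = -316 + 2*w**2)
E = -59534 (E = 8 - (-316 + 2*173**2) = 8 - (-316 + 2*29929) = 8 - (-316 + 59858) = 8 - 1*59542 = 8 - 59542 = -59534)
E/t = -59534/(-25907) = -59534*(-1/25907) = 59534/25907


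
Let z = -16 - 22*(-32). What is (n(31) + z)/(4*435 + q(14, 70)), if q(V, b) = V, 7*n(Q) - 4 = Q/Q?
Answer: 4821/12278 ≈ 0.39265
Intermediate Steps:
n(Q) = 5/7 (n(Q) = 4/7 + (Q/Q)/7 = 4/7 + (⅐)*1 = 4/7 + ⅐ = 5/7)
z = 688 (z = -16 + 704 = 688)
(n(31) + z)/(4*435 + q(14, 70)) = (5/7 + 688)/(4*435 + 14) = 4821/(7*(1740 + 14)) = (4821/7)/1754 = (4821/7)*(1/1754) = 4821/12278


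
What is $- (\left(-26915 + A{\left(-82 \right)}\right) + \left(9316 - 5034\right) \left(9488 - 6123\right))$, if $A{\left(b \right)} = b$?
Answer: $-14381933$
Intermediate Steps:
$- (\left(-26915 + A{\left(-82 \right)}\right) + \left(9316 - 5034\right) \left(9488 - 6123\right)) = - (\left(-26915 - 82\right) + \left(9316 - 5034\right) \left(9488 - 6123\right)) = - (-26997 + 4282 \cdot 3365) = - (-26997 + 14408930) = \left(-1\right) 14381933 = -14381933$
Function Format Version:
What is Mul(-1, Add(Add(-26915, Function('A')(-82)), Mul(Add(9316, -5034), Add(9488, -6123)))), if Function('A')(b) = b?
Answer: -14381933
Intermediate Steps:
Mul(-1, Add(Add(-26915, Function('A')(-82)), Mul(Add(9316, -5034), Add(9488, -6123)))) = Mul(-1, Add(Add(-26915, -82), Mul(Add(9316, -5034), Add(9488, -6123)))) = Mul(-1, Add(-26997, Mul(4282, 3365))) = Mul(-1, Add(-26997, 14408930)) = Mul(-1, 14381933) = -14381933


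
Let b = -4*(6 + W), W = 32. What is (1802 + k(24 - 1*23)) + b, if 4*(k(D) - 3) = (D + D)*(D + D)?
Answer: 1654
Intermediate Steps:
b = -152 (b = -4*(6 + 32) = -4*38 = -152)
k(D) = 3 + D**2 (k(D) = 3 + ((D + D)*(D + D))/4 = 3 + ((2*D)*(2*D))/4 = 3 + (4*D**2)/4 = 3 + D**2)
(1802 + k(24 - 1*23)) + b = (1802 + (3 + (24 - 1*23)**2)) - 152 = (1802 + (3 + (24 - 23)**2)) - 152 = (1802 + (3 + 1**2)) - 152 = (1802 + (3 + 1)) - 152 = (1802 + 4) - 152 = 1806 - 152 = 1654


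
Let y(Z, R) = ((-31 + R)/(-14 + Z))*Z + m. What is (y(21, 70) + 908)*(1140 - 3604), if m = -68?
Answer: -2358048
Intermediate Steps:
y(Z, R) = -68 + Z*(-31 + R)/(-14 + Z) (y(Z, R) = ((-31 + R)/(-14 + Z))*Z - 68 = Z*(-31 + R)/(-14 + Z) - 68 = -68 + Z*(-31 + R)/(-14 + Z))
(y(21, 70) + 908)*(1140 - 3604) = ((952 - 99*21 + 70*21)/(-14 + 21) + 908)*(1140 - 3604) = ((952 - 2079 + 1470)/7 + 908)*(-2464) = ((⅐)*343 + 908)*(-2464) = (49 + 908)*(-2464) = 957*(-2464) = -2358048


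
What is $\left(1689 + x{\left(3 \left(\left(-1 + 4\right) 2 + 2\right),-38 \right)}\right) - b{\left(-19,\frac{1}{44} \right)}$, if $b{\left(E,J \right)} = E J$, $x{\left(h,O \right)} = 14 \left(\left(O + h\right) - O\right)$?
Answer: $\frac{89119}{44} \approx 2025.4$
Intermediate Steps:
$x{\left(h,O \right)} = 14 h$
$\left(1689 + x{\left(3 \left(\left(-1 + 4\right) 2 + 2\right),-38 \right)}\right) - b{\left(-19,\frac{1}{44} \right)} = \left(1689 + 14 \cdot 3 \left(\left(-1 + 4\right) 2 + 2\right)\right) - - \frac{19}{44} = \left(1689 + 14 \cdot 3 \left(3 \cdot 2 + 2\right)\right) - \left(-19\right) \frac{1}{44} = \left(1689 + 14 \cdot 3 \left(6 + 2\right)\right) - - \frac{19}{44} = \left(1689 + 14 \cdot 3 \cdot 8\right) + \frac{19}{44} = \left(1689 + 14 \cdot 24\right) + \frac{19}{44} = \left(1689 + 336\right) + \frac{19}{44} = 2025 + \frac{19}{44} = \frac{89119}{44}$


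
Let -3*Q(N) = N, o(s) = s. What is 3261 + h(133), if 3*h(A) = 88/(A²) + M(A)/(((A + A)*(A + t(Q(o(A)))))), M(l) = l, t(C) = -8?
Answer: 43262911439/13266750 ≈ 3261.0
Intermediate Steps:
Q(N) = -N/3
h(A) = 1/(6*(-8 + A)) + 88/(3*A²) (h(A) = (88/(A²) + A/(((A + A)*(A - 8))))/3 = (88/A² + A/(((2*A)*(-8 + A))))/3 = (88/A² + A/((2*A*(-8 + A))))/3 = (88/A² + A*(1/(2*A*(-8 + A))))/3 = (88/A² + 1/(2*(-8 + A)))/3 = (1/(2*(-8 + A)) + 88/A²)/3 = 1/(6*(-8 + A)) + 88/(3*A²))
3261 + h(133) = 3261 + (⅙)*(-1408 + 133² + 176*133)/(133²*(-8 + 133)) = 3261 + (⅙)*(1/17689)*(-1408 + 17689 + 23408)/125 = 3261 + (⅙)*(1/17689)*(1/125)*39689 = 3261 + 39689/13266750 = 43262911439/13266750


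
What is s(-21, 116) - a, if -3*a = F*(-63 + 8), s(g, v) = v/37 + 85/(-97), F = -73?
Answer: 14434156/10767 ≈ 1340.6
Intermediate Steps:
s(g, v) = -85/97 + v/37 (s(g, v) = v*(1/37) + 85*(-1/97) = v/37 - 85/97 = -85/97 + v/37)
a = -4015/3 (a = -(-73)*(-63 + 8)/3 = -(-73)*(-55)/3 = -1/3*4015 = -4015/3 ≈ -1338.3)
s(-21, 116) - a = (-85/97 + (1/37)*116) - 1*(-4015/3) = (-85/97 + 116/37) + 4015/3 = 8107/3589 + 4015/3 = 14434156/10767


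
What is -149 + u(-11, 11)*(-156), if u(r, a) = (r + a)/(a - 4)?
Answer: -149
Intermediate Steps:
u(r, a) = (a + r)/(-4 + a)
-149 + u(-11, 11)*(-156) = -149 + ((11 - 11)/(-4 + 11))*(-156) = -149 + (0/7)*(-156) = -149 + ((⅐)*0)*(-156) = -149 + 0*(-156) = -149 + 0 = -149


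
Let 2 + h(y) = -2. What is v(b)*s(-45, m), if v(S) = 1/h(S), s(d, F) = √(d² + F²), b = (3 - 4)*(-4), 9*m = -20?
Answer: -5*√6577/36 ≈ -11.264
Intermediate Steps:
m = -20/9 (m = (⅑)*(-20) = -20/9 ≈ -2.2222)
b = 4 (b = -1*(-4) = 4)
h(y) = -4 (h(y) = -2 - 2 = -4)
s(d, F) = √(F² + d²)
v(S) = -¼ (v(S) = 1/(-4) = -¼)
v(b)*s(-45, m) = -√((-20/9)² + (-45)²)/4 = -√(400/81 + 2025)/4 = -5*√6577/36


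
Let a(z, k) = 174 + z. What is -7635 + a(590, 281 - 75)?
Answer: -6871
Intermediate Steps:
-7635 + a(590, 281 - 75) = -7635 + (174 + 590) = -7635 + 764 = -6871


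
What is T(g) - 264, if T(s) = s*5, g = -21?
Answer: -369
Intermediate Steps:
T(s) = 5*s
T(g) - 264 = 5*(-21) - 264 = -105 - 264 = -369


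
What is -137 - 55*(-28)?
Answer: 1403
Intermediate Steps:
-137 - 55*(-28) = -137 + 1540 = 1403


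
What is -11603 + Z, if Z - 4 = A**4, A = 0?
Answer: -11599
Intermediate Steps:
Z = 4 (Z = 4 + 0**4 = 4 + 0 = 4)
-11603 + Z = -11603 + 4 = -11599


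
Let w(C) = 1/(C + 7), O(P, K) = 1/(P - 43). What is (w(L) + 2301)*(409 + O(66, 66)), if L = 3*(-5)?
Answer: 21646632/23 ≈ 9.4116e+5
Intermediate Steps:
O(P, K) = 1/(-43 + P)
L = -15
w(C) = 1/(7 + C)
(w(L) + 2301)*(409 + O(66, 66)) = (1/(7 - 15) + 2301)*(409 + 1/(-43 + 66)) = (1/(-8) + 2301)*(409 + 1/23) = (-⅛ + 2301)*(409 + 1/23) = (18407/8)*(9408/23) = 21646632/23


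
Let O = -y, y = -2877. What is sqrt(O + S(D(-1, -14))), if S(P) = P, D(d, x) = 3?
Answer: 24*sqrt(5) ≈ 53.666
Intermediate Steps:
O = 2877 (O = -1*(-2877) = 2877)
sqrt(O + S(D(-1, -14))) = sqrt(2877 + 3) = sqrt(2880) = 24*sqrt(5)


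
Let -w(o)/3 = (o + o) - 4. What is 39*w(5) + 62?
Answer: -640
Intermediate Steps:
w(o) = 12 - 6*o (w(o) = -3*((o + o) - 4) = -3*(2*o - 4) = -3*(-4 + 2*o) = 12 - 6*o)
39*w(5) + 62 = 39*(12 - 6*5) + 62 = 39*(12 - 30) + 62 = 39*(-18) + 62 = -702 + 62 = -640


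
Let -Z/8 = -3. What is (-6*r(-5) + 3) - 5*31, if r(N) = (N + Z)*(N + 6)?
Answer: -266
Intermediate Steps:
Z = 24 (Z = -8*(-3) = 24)
r(N) = (6 + N)*(24 + N) (r(N) = (N + 24)*(N + 6) = (24 + N)*(6 + N) = (6 + N)*(24 + N))
(-6*r(-5) + 3) - 5*31 = (-6*(144 + (-5)² + 30*(-5)) + 3) - 5*31 = (-6*(144 + 25 - 150) + 3) - 155 = (-6*19 + 3) - 155 = (-114 + 3) - 155 = -111 - 155 = -266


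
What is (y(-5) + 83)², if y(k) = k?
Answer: 6084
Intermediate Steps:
(y(-5) + 83)² = (-5 + 83)² = 78² = 6084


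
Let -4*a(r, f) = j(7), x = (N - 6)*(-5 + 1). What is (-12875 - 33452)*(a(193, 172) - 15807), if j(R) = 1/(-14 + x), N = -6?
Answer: 99591607231/136 ≈ 7.3229e+8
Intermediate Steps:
x = 48 (x = (-6 - 6)*(-5 + 1) = -12*(-4) = 48)
j(R) = 1/34 (j(R) = 1/(-14 + 48) = 1/34)
a(r, f) = -1/136 (a(r, f) = -1/4*1/34 = -1/136)
(-12875 - 33452)*(a(193, 172) - 15807) = (-12875 - 33452)*(-1/136 - 15807) = -46327*(-2149753/136) = 99591607231/136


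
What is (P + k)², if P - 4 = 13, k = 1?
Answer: 324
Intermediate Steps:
P = 17 (P = 4 + 13 = 17)
(P + k)² = (17 + 1)² = 18² = 324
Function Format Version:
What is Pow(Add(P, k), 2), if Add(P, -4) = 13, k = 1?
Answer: 324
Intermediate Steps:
P = 17 (P = Add(4, 13) = 17)
Pow(Add(P, k), 2) = Pow(Add(17, 1), 2) = Pow(18, 2) = 324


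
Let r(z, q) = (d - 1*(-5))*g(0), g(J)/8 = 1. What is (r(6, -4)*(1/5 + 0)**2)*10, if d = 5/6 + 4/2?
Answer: 376/15 ≈ 25.067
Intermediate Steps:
g(J) = 8 (g(J) = 8*1 = 8)
d = 17/6 (d = 5*(1/6) + 4*(1/2) = 5/6 + 2 = 17/6 ≈ 2.8333)
r(z, q) = 188/3 (r(z, q) = (17/6 - 1*(-5))*8 = (17/6 + 5)*8 = (47/6)*8 = 188/3)
(r(6, -4)*(1/5 + 0)**2)*10 = (188*(1/5 + 0)**2/3)*10 = (188*(1/5)**2/3)*10 = ((188/3)*(1/25))*10 = (188/75)*10 = 376/15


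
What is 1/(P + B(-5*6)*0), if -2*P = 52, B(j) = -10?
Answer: -1/26 ≈ -0.038462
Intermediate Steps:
P = -26 (P = -½*52 = -26)
1/(P + B(-5*6)*0) = 1/(-26 - 10*0) = 1/(-26 + 0) = 1/(-26) = -1/26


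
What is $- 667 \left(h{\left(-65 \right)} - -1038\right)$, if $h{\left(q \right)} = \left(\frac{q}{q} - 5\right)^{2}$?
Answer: $-703018$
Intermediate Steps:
$h{\left(q \right)} = 16$ ($h{\left(q \right)} = \left(1 - 5\right)^{2} = \left(-4\right)^{2} = 16$)
$- 667 \left(h{\left(-65 \right)} - -1038\right) = - 667 \left(16 - -1038\right) = - 667 \left(16 + 1038\right) = \left(-667\right) 1054 = -703018$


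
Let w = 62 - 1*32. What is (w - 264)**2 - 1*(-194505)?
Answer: 249261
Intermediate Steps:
w = 30 (w = 62 - 32 = 30)
(w - 264)**2 - 1*(-194505) = (30 - 264)**2 - 1*(-194505) = (-234)**2 + 194505 = 54756 + 194505 = 249261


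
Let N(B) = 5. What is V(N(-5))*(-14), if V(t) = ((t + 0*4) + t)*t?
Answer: -700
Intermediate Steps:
V(t) = 2*t² (V(t) = ((t + 0) + t)*t = (t + t)*t = (2*t)*t = 2*t²)
V(N(-5))*(-14) = (2*5²)*(-14) = (2*25)*(-14) = 50*(-14) = -700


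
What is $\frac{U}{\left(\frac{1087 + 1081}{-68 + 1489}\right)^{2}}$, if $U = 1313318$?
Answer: $\frac{1325952775819}{2350112} \approx 5.6421 \cdot 10^{5}$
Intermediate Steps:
$\frac{U}{\left(\frac{1087 + 1081}{-68 + 1489}\right)^{2}} = \frac{1313318}{\left(\frac{1087 + 1081}{-68 + 1489}\right)^{2}} = \frac{1313318}{\left(\frac{2168}{1421}\right)^{2}} = \frac{1313318}{\frac{4700224}{2019241}} = 1313318 \cdot \frac{2019241}{4700224} = \frac{1325952775819}{2350112}$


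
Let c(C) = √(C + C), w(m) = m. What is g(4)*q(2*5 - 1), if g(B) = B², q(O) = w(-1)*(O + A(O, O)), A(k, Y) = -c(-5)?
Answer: -144 + 16*I*√10 ≈ -144.0 + 50.596*I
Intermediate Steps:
c(C) = √2*√C (c(C) = √(2*C) = √2*√C)
A(k, Y) = -I*√10 (A(k, Y) = -√2*√(-5) = -√2*I*√5 = -I*√10)
q(O) = -O + I*√10 (q(O) = -(O - I*√10) = -O + I*√10)
g(4)*q(2*5 - 1) = 4²*(-(2*5 - 1) + I*√10) = 16*(-(10 - 1) + I*√10) = 16*(-1*9 + I*√10) = 16*(-9 + I*√10) = -144 + 16*I*√10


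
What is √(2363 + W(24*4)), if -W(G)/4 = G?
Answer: √1979 ≈ 44.486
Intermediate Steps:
W(G) = -4*G
√(2363 + W(24*4)) = √(2363 - 96*4) = √(2363 - 4*96) = √(2363 - 384) = √1979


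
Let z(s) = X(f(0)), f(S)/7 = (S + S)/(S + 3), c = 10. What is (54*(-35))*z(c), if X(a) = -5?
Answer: 9450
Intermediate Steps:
f(S) = 14*S/(3 + S) (f(S) = 7*((S + S)/(S + 3)) = 7*((2*S)/(3 + S)) = 7*(2*S/(3 + S)) = 14*S/(3 + S))
z(s) = -5
(54*(-35))*z(c) = (54*(-35))*(-5) = -1890*(-5) = 9450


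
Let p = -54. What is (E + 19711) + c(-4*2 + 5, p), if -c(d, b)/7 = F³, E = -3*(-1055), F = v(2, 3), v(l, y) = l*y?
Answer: 21364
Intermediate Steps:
F = 6 (F = 2*3 = 6)
E = 3165
c(d, b) = -1512 (c(d, b) = -7*6³ = -7*216 = -1512)
(E + 19711) + c(-4*2 + 5, p) = (3165 + 19711) - 1512 = 22876 - 1512 = 21364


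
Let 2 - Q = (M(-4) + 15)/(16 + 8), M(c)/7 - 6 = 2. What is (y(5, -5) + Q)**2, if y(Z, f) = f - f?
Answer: 529/576 ≈ 0.91840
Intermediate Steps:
y(Z, f) = 0
M(c) = 56 (M(c) = 42 + 7*2 = 42 + 14 = 56)
Q = -23/24 (Q = 2 - (56 + 15)/(16 + 8) = 2 - 71/24 = -23/24 ≈ -0.95833)
(y(5, -5) + Q)**2 = (0 - 23/24)**2 = (-23/24)**2 = 529/576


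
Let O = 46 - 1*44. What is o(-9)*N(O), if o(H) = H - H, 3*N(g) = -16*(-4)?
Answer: 0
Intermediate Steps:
O = 2 (O = 46 - 44 = 2)
N(g) = 64/3 (N(g) = (-16*(-4))/3 = (⅓)*64 = 64/3)
o(H) = 0
o(-9)*N(O) = 0*(64/3) = 0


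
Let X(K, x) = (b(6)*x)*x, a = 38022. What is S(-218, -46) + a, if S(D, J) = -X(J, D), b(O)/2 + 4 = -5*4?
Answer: 2319174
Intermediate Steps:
b(O) = -48 (b(O) = -8 + 2*(-5*4) = -8 + 2*(-20) = -8 - 40 = -48)
X(K, x) = -48*x² (X(K, x) = (-48*x)*x = -48*x²)
S(D, J) = 48*D² (S(D, J) = -(-48)*D² = 48*D²)
S(-218, -46) + a = 48*(-218)² + 38022 = 48*47524 + 38022 = 2281152 + 38022 = 2319174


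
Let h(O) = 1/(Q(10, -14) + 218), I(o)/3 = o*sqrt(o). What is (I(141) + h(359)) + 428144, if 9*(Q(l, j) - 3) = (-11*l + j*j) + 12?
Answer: 893536537/2087 + 423*sqrt(141) ≈ 4.3317e+5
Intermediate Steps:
Q(l, j) = 13/3 - 11*l/9 + j**2/9 (Q(l, j) = 3 + ((-11*l + j*j) + 12)/9 = 3 + ((-11*l + j**2) + 12)/9 = 3 + ((j**2 - 11*l) + 12)/9 = 3 + (12 + j**2 - 11*l)/9 = 3 + (4/3 - 11*l/9 + j**2/9) = 13/3 - 11*l/9 + j**2/9)
I(o) = 3*o**(3/2) (I(o) = 3*(o*sqrt(o)) = 3*o**(3/2))
h(O) = 9/2087 (h(O) = 1/((13/3 - 11/9*10 + (1/9)*(-14)**2) + 218) = 1/((13/3 - 110/9 + (1/9)*196) + 218) = 1/((13/3 - 110/9 + 196/9) + 218) = 1/(125/9 + 218) = 1/(2087/9) = 9/2087)
(I(141) + h(359)) + 428144 = (3*141**(3/2) + 9/2087) + 428144 = (3*(141*sqrt(141)) + 9/2087) + 428144 = (423*sqrt(141) + 9/2087) + 428144 = (9/2087 + 423*sqrt(141)) + 428144 = 893536537/2087 + 423*sqrt(141)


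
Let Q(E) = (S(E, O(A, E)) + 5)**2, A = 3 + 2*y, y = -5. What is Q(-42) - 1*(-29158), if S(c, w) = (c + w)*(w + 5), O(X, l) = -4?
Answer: 30839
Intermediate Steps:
A = -7 (A = 3 + 2*(-5) = 3 - 10 = -7)
S(c, w) = (5 + w)*(c + w) (S(c, w) = (c + w)*(5 + w) = (5 + w)*(c + w))
Q(E) = (1 + E)**2 (Q(E) = (((-4)**2 + 5*E + 5*(-4) + E*(-4)) + 5)**2 = ((16 + 5*E - 20 - 4*E) + 5)**2 = ((-4 + E) + 5)**2 = (1 + E)**2)
Q(-42) - 1*(-29158) = (1 - 42)**2 - 1*(-29158) = (-41)**2 + 29158 = 1681 + 29158 = 30839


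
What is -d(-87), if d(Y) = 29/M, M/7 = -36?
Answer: 29/252 ≈ 0.11508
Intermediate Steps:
M = -252 (M = 7*(-36) = -252)
d(Y) = -29/252 (d(Y) = 29/(-252) = 29*(-1/252) = -29/252)
-d(-87) = -1*(-29/252) = 29/252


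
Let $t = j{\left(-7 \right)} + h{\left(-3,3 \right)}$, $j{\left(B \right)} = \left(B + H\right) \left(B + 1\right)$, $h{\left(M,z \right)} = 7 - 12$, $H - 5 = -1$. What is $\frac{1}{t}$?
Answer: $\frac{1}{13} \approx 0.076923$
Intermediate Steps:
$H = 4$ ($H = 5 - 1 = 4$)
$h{\left(M,z \right)} = -5$ ($h{\left(M,z \right)} = 7 - 12 = -5$)
$j{\left(B \right)} = \left(1 + B\right) \left(4 + B\right)$ ($j{\left(B \right)} = \left(B + 4\right) \left(B + 1\right) = \left(4 + B\right) \left(1 + B\right) = \left(1 + B\right) \left(4 + B\right)$)
$t = 13$ ($t = \left(4 + \left(-7\right)^{2} + 5 \left(-7\right)\right) - 5 = \left(4 + 49 - 35\right) - 5 = 18 - 5 = 13$)
$\frac{1}{t} = \frac{1}{13}$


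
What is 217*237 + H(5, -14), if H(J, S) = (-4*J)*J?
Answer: 51329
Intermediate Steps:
H(J, S) = -4*J²
217*237 + H(5, -14) = 217*237 - 4*5² = 51429 - 4*25 = 51429 - 100 = 51329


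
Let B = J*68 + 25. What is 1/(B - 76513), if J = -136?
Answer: -1/85736 ≈ -1.1664e-5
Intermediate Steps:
B = -9223 (B = -136*68 + 25 = -9248 + 25 = -9223)
1/(B - 76513) = 1/(-9223 - 76513) = 1/(-85736) = -1/85736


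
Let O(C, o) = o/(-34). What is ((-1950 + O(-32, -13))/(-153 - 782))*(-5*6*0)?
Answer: 0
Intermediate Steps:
O(C, o) = -o/34 (O(C, o) = o*(-1/34) = -o/34)
((-1950 + O(-32, -13))/(-153 - 782))*(-5*6*0) = ((-1950 - 1/34*(-13))/(-153 - 782))*(-5*6*0) = ((-1950 + 13/34)/(-935))*(-30*0) = -66287/34*(-1/935)*0 = (66287/31790)*0 = 0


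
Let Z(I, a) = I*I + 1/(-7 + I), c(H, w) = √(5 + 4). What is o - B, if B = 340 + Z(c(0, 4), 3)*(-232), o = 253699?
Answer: 255389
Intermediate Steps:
c(H, w) = 3 (c(H, w) = √9 = 3)
Z(I, a) = I² + 1/(-7 + I)
B = -1690 (B = 340 + ((1 + 3³ - 7*3²)/(-7 + 3))*(-232) = 340 + ((1 + 27 - 7*9)/(-4))*(-232) = 340 - (1 + 27 - 63)/4*(-232) = 340 - ¼*(-35)*(-232) = 340 + (35/4)*(-232) = 340 - 2030 = -1690)
o - B = 253699 - 1*(-1690) = 253699 + 1690 = 255389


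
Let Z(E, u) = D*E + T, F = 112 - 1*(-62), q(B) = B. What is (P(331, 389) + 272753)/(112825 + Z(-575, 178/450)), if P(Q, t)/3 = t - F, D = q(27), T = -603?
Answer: 273398/96697 ≈ 2.8274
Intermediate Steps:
D = 27
F = 174 (F = 112 + 62 = 174)
Z(E, u) = -603 + 27*E (Z(E, u) = 27*E - 603 = -603 + 27*E)
P(Q, t) = -522 + 3*t (P(Q, t) = 3*(t - 1*174) = 3*(t - 174) = 3*(-174 + t) = -522 + 3*t)
(P(331, 389) + 272753)/(112825 + Z(-575, 178/450)) = ((-522 + 3*389) + 272753)/(112825 + (-603 + 27*(-575))) = ((-522 + 1167) + 272753)/(112825 + (-603 - 15525)) = (645 + 272753)/(112825 - 16128) = 273398/96697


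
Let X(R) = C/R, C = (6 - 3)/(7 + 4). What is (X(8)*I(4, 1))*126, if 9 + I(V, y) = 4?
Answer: -945/44 ≈ -21.477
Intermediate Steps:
I(V, y) = -5 (I(V, y) = -9 + 4 = -5)
C = 3/11 ≈ 0.27273
X(R) = 3/(11*R)
(X(8)*I(4, 1))*126 = (((3/11)/8)*(-5))*126 = (((3/11)*(1/8))*(-5))*126 = ((3/88)*(-5))*126 = -15/88*126 = -945/44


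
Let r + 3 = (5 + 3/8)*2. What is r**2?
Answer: 961/16 ≈ 60.063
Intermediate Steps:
r = 31/4 (r = -3 + (5 + 3/8)*2 = -3 + (43/8)*2 = -3 + 43/4 = 31/4 ≈ 7.7500)
r**2 = (31/4)**2 = 961/16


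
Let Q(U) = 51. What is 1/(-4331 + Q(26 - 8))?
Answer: -1/4280 ≈ -0.00023364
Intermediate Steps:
1/(-4331 + Q(26 - 8)) = 1/(-4331 + 51) = 1/(-4280) = -1/4280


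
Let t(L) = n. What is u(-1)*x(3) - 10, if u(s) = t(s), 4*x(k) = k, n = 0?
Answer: -10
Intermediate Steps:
x(k) = k/4
t(L) = 0
u(s) = 0
u(-1)*x(3) - 10 = 0*((1/4)*3) - 10 = 0*(3/4) - 10 = 0 - 10 = -10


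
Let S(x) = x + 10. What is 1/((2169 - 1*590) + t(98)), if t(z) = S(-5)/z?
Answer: 98/154747 ≈ 0.00063329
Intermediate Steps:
S(x) = 10 + x
t(z) = 5/z (t(z) = (10 - 5)/z = 5/z)
1/((2169 - 1*590) + t(98)) = 1/((2169 - 1*590) + 5/98) = 1/((2169 - 590) + 5*(1/98)) = 1/(1579 + 5/98) = 1/(154747/98) = 98/154747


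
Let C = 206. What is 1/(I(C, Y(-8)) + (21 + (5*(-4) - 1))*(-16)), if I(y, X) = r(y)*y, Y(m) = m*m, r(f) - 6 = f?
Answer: 1/43672 ≈ 2.2898e-5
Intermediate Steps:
r(f) = 6 + f
Y(m) = m²
I(y, X) = y*(6 + y) (I(y, X) = (6 + y)*y = y*(6 + y))
1/(I(C, Y(-8)) + (21 + (5*(-4) - 1))*(-16)) = 1/(206*(6 + 206) + (21 + (5*(-4) - 1))*(-16)) = 1/(206*212 + (21 + (-20 - 1))*(-16)) = 1/(43672 + (21 - 21)*(-16)) = 1/(43672 + 0*(-16)) = 1/(43672 + 0) = 1/43672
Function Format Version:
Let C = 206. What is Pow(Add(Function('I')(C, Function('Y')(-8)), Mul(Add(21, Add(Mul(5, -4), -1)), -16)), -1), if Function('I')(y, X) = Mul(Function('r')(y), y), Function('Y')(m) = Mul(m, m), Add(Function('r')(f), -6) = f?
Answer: Rational(1, 43672) ≈ 2.2898e-5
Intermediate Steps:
Function('r')(f) = Add(6, f)
Function('Y')(m) = Pow(m, 2)
Function('I')(y, X) = Mul(y, Add(6, y)) (Function('I')(y, X) = Mul(Add(6, y), y) = Mul(y, Add(6, y)))
Pow(Add(Function('I')(C, Function('Y')(-8)), Mul(Add(21, Add(Mul(5, -4), -1)), -16)), -1) = Pow(Add(Mul(206, Add(6, 206)), Mul(Add(21, Add(Mul(5, -4), -1)), -16)), -1) = Pow(Add(Mul(206, 212), Mul(Add(21, Add(-20, -1)), -16)), -1) = Pow(Add(43672, Mul(Add(21, -21), -16)), -1) = Pow(Add(43672, Mul(0, -16)), -1) = Pow(Add(43672, 0), -1) = Pow(43672, -1) = Rational(1, 43672)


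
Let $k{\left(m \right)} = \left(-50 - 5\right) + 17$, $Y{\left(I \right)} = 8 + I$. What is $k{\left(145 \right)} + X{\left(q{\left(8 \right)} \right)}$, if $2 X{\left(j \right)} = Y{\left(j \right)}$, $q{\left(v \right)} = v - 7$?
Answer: $- \frac{67}{2} \approx -33.5$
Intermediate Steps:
$q{\left(v \right)} = -7 + v$
$X{\left(j \right)} = 4 + \frac{j}{2}$ ($X{\left(j \right)} = \frac{8 + j}{2} = 4 + \frac{j}{2}$)
$k{\left(m \right)} = -38$ ($k{\left(m \right)} = -55 + 17 = -38$)
$k{\left(145 \right)} + X{\left(q{\left(8 \right)} \right)} = -38 + \left(4 + \frac{-7 + 8}{2}\right) = -38 + \left(4 + \frac{1}{2} \cdot 1\right) = -38 + \left(4 + \frac{1}{2}\right) = -38 + \frac{9}{2} = - \frac{67}{2}$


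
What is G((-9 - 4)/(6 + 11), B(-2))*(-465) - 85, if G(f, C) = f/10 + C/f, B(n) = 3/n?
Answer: -212504/221 ≈ -961.56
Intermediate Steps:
G(f, C) = f/10 + C/f (G(f, C) = f*(1/10) + C/f = f/10 + C/f)
G((-9 - 4)/(6 + 11), B(-2))*(-465) - 85 = (((-9 - 4)/(6 + 11))/10 + (3/(-2))/(((-9 - 4)/(6 + 11))))*(-465) - 85 = ((-13/17)/10 + (3*(-1/2))/((-13/17)))*(-465) - 85 = ((-13*1/17)/10 - 3/(2*((-13*1/17))))*(-465) - 85 = ((1/10)*(-13/17) - 3/(2*(-13/17)))*(-465) - 85 = (-13/170 - 3/2*(-17/13))*(-465) - 85 = (-13/170 + 51/26)*(-465) - 85 = (2083/1105)*(-465) - 85 = -193719/221 - 85 = -212504/221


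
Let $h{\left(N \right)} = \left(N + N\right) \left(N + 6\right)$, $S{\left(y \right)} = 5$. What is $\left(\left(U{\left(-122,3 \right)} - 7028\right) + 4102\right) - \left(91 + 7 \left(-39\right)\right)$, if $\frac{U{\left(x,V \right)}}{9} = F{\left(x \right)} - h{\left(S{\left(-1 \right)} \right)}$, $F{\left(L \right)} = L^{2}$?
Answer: $130222$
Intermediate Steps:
$h{\left(N \right)} = 2 N \left(6 + N\right)$
$U{\left(x,V \right)} = -990 + 9 x^{2}$ ($U{\left(x,V \right)} = 9 \left(x^{2} - 2 \cdot 5 \left(6 + 5\right)\right) = 9 \left(x^{2} - 2 \cdot 5 \cdot 11\right) = 9 \left(x^{2} - 110\right) = 9 \left(-110 + x^{2}\right) = -990 + 9 x^{2}$)
$\left(\left(U{\left(-122,3 \right)} - 7028\right) + 4102\right) - \left(91 + 7 \left(-39\right)\right) = \left(\left(\left(-990 + 9 \left(-122\right)^{2}\right) - 7028\right) + 4102\right) - \left(91 + 7 \left(-39\right)\right) = \left(\left(\left(-990 + 9 \cdot 14884\right) - 7028\right) + 4102\right) - \left(91 - 273\right) = \left(\left(\left(-990 + 133956\right) - 7028\right) + 4102\right) - -182 = \left(\left(132966 - 7028\right) + 4102\right) + 182 = \left(125938 + 4102\right) + 182 = 130040 + 182 = 130222$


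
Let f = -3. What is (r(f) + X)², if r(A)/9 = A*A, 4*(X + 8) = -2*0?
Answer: 5329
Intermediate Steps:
X = -8 (X = -8 + (-2*0)/4 = -8 + (¼)*0 = -8 + 0 = -8)
r(A) = 9*A² (r(A) = 9*(A*A) = 9*A²)
(r(f) + X)² = (9*(-3)² - 8)² = (9*9 - 8)² = (81 - 8)² = 73² = 5329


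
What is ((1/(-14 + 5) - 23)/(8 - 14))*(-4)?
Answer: -416/27 ≈ -15.407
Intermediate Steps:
((1/(-14 + 5) - 23)/(8 - 14))*(-4) = ((1/(-9) - 23)/(-6))*(-4) = ((-1/9 - 23)*(-1/6))*(-4) = -208/9*(-1/6)*(-4) = (104/27)*(-4) = -416/27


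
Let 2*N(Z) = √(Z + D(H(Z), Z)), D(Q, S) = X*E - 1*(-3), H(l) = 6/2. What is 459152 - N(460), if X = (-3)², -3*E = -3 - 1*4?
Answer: 459141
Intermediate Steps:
E = 7/3 (E = -(-3 - 1*4)/3 = -(-3 - 4)/3 = -⅓*(-7) = 7/3 ≈ 2.3333)
X = 9
H(l) = 3 (H(l) = 6*(½) = 3)
D(Q, S) = 24 (D(Q, S) = 9*(7/3) - 1*(-3) = 21 + 3 = 24)
N(Z) = √(24 + Z)/2 (N(Z) = √(Z + 24)/2 = √(24 + Z)/2)
459152 - N(460) = 459152 - √(24 + 460)/2 = 459152 - √484/2 = 459152 - 22/2 = 459152 - 1*11 = 459152 - 11 = 459141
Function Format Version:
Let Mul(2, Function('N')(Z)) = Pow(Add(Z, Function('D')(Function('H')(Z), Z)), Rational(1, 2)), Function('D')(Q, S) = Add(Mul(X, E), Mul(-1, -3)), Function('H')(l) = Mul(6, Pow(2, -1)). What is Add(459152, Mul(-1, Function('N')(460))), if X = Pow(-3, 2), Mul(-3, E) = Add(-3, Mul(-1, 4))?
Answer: 459141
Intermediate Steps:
E = Rational(7, 3) (E = Mul(Rational(-1, 3), Add(-3, Mul(-1, 4))) = Mul(Rational(-1, 3), Add(-3, -4)) = Mul(Rational(-1, 3), -7) = Rational(7, 3) ≈ 2.3333)
X = 9
Function('H')(l) = 3 (Function('H')(l) = Mul(6, Rational(1, 2)) = 3)
Function('D')(Q, S) = 24 (Function('D')(Q, S) = Add(Mul(9, Rational(7, 3)), Mul(-1, -3)) = Add(21, 3) = 24)
Function('N')(Z) = Mul(Rational(1, 2), Pow(Add(24, Z), Rational(1, 2))) (Function('N')(Z) = Mul(Rational(1, 2), Pow(Add(Z, 24), Rational(1, 2))) = Mul(Rational(1, 2), Pow(Add(24, Z), Rational(1, 2))))
Add(459152, Mul(-1, Function('N')(460))) = Add(459152, Mul(-1, Mul(Rational(1, 2), Pow(Add(24, 460), Rational(1, 2))))) = Add(459152, Mul(-1, Mul(Rational(1, 2), Pow(484, Rational(1, 2))))) = Add(459152, Mul(-1, Mul(Rational(1, 2), 22))) = Add(459152, Mul(-1, 11)) = Add(459152, -11) = 459141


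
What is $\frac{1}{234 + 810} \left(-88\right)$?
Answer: $- \frac{22}{261} \approx -0.084291$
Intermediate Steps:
$\frac{1}{234 + 810} \left(-88\right) = \frac{1}{1044} \left(-88\right) = - \frac{22}{261}$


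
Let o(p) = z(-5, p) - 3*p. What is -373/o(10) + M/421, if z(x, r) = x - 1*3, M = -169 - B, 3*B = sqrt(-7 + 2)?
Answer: 150611/15998 - I*sqrt(5)/1263 ≈ 9.4144 - 0.0017704*I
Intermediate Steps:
B = I*sqrt(5)/3 (B = sqrt(-7 + 2)/3 = sqrt(-5)/3 = (I*sqrt(5))/3 = I*sqrt(5)/3 ≈ 0.74536*I)
M = -169 - I*sqrt(5)/3 ≈ -169.0 - 0.74536*I
z(x, r) = -3 + x (z(x, r) = x - 3 = -3 + x)
o(p) = -8 - 3*p (o(p) = (-3 - 5) - 3*p = -8 - 3*p)
-373/o(10) + M/421 = -373/(-8 - 3*10) + (-169 - I*sqrt(5)/3)/421 = -373/(-8 - 30) + (-169 - I*sqrt(5)/3)*(1/421) = -373/(-38) + (-169/421 - I*sqrt(5)/1263) = -373*(-1/38) + (-169/421 - I*sqrt(5)/1263) = 373/38 + (-169/421 - I*sqrt(5)/1263) = 150611/15998 - I*sqrt(5)/1263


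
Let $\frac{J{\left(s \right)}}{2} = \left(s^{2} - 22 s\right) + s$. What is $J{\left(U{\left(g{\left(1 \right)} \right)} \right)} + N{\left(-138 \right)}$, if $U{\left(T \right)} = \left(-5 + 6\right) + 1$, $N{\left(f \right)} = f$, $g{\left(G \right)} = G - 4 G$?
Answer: $-214$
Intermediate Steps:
$g{\left(G \right)} = - 3 G$
$U{\left(T \right)} = 2$ ($U{\left(T \right)} = 1 + 1 = 2$)
$J{\left(s \right)} = - 42 s + 2 s^{2}$ ($J{\left(s \right)} = 2 \left(\left(s^{2} - 22 s\right) + s\right) = 2 \left(s^{2} - 21 s\right) = - 42 s + 2 s^{2}$)
$J{\left(U{\left(g{\left(1 \right)} \right)} \right)} + N{\left(-138 \right)} = 2 \cdot 2 \left(-21 + 2\right) - 138 = 2 \cdot 2 \left(-19\right) - 138 = -76 - 138 = -214$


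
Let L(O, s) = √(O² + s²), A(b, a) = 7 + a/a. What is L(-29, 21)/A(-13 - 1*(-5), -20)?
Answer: √1282/8 ≈ 4.4756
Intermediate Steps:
A(b, a) = 8 (A(b, a) = 7 + 1 = 8)
L(-29, 21)/A(-13 - 1*(-5), -20) = √((-29)² + 21²)/8 = √(841 + 441)*(⅛) = √1282*(⅛) = √1282/8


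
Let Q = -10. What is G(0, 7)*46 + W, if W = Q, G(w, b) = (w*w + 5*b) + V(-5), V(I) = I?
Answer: 1370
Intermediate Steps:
G(w, b) = -5 + w² + 5*b (G(w, b) = (w*w + 5*b) - 5 = (w² + 5*b) - 5 = -5 + w² + 5*b)
W = -10
G(0, 7)*46 + W = (-5 + 0² + 5*7)*46 - 10 = (-5 + 0 + 35)*46 - 10 = 30*46 - 10 = 1380 - 10 = 1370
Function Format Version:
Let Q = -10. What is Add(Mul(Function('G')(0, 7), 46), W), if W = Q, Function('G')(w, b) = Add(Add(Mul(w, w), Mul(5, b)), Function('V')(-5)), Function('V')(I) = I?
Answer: 1370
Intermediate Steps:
Function('G')(w, b) = Add(-5, Pow(w, 2), Mul(5, b)) (Function('G')(w, b) = Add(Add(Mul(w, w), Mul(5, b)), -5) = Add(Add(Pow(w, 2), Mul(5, b)), -5) = Add(-5, Pow(w, 2), Mul(5, b)))
W = -10
Add(Mul(Function('G')(0, 7), 46), W) = Add(Mul(Add(-5, Pow(0, 2), Mul(5, 7)), 46), -10) = Add(Mul(Add(-5, 0, 35), 46), -10) = Add(Mul(30, 46), -10) = Add(1380, -10) = 1370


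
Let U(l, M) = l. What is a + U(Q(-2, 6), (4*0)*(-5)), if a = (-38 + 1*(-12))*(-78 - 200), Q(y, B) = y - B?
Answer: 13892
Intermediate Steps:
a = 13900 (a = (-38 - 12)*(-278) = -50*(-278) = 13900)
a + U(Q(-2, 6), (4*0)*(-5)) = 13900 + (-2 - 1*6) = 13900 + (-2 - 6) = 13900 - 8 = 13892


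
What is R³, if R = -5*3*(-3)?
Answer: 91125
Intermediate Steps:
R = 45 (R = -15*(-3) = 45)
R³ = 45³ = 91125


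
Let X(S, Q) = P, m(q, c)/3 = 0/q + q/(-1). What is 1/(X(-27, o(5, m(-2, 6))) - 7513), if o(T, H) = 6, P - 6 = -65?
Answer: -1/7572 ≈ -0.00013207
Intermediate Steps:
P = -59 (P = 6 - 65 = -59)
m(q, c) = -3*q (m(q, c) = 3*(0/q + q/(-1)) = 3*(0 + q*(-1)) = 3*(0 - q) = 3*(-q) = -3*q)
X(S, Q) = -59
1/(X(-27, o(5, m(-2, 6))) - 7513) = 1/(-59 - 7513) = 1/(-7572) = -1/7572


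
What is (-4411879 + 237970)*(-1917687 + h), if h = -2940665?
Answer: 20278319137968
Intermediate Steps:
(-4411879 + 237970)*(-1917687 + h) = (-4411879 + 237970)*(-1917687 - 2940665) = -4173909*(-4858352) = 20278319137968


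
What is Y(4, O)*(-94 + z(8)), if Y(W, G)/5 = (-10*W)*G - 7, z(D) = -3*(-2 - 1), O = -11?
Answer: -184025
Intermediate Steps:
z(D) = 9 (z(D) = -3*(-3) = 9)
Y(W, G) = -35 - 50*G*W (Y(W, G) = 5*((-10*W)*G - 7) = 5*(-10*G*W - 7) = 5*(-7 - 10*G*W) = -35 - 50*G*W)
Y(4, O)*(-94 + z(8)) = (-35 - 50*(-11)*4)*(-94 + 9) = (-35 + 2200)*(-85) = 2165*(-85) = -184025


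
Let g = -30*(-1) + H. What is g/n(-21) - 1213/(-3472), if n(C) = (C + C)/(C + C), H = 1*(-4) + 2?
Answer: 98429/3472 ≈ 28.349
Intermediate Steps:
H = -2 (H = -4 + 2 = -2)
n(C) = 1 (n(C) = (2*C)/((2*C)) = (2*C)*(1/(2*C)) = 1)
g = 28 (g = -30*(-1) - 2 = 30 - 2 = 28)
g/n(-21) - 1213/(-3472) = 28/1 - 1213/(-3472) = 28*1 - 1213*(-1/3472) = 28 + 1213/3472 = 98429/3472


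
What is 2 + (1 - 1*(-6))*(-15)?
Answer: -103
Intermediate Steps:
2 + (1 - 1*(-6))*(-15) = 2 + (1 + 6)*(-15) = 2 + 7*(-15) = 2 - 105 = -103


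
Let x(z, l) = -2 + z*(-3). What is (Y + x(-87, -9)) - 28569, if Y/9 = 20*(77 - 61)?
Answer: -25430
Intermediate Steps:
Y = 2880 (Y = 9*(20*(77 - 61)) = 9*(20*16) = 9*320 = 2880)
x(z, l) = -2 - 3*z
(Y + x(-87, -9)) - 28569 = (2880 + (-2 - 3*(-87))) - 28569 = (2880 + (-2 + 261)) - 28569 = (2880 + 259) - 28569 = 3139 - 28569 = -25430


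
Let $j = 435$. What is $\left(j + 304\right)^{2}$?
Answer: $546121$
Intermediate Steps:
$\left(j + 304\right)^{2} = \left(435 + 304\right)^{2} = 739^{2} = 546121$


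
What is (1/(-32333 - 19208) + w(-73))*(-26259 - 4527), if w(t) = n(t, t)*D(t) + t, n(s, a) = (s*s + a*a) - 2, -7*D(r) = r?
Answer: -25173390486300/7363 ≈ -3.4189e+9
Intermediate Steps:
D(r) = -r/7
n(s, a) = -2 + a**2 + s**2 (n(s, a) = (s**2 + a**2) - 2 = (a**2 + s**2) - 2 = -2 + a**2 + s**2)
w(t) = t - t*(-2 + 2*t**2)/7 (w(t) = (-2 + t**2 + t**2)*(-t/7) + t = (-2 + 2*t**2)*(-t/7) + t = -t*(-2 + 2*t**2)/7 + t = t - t*(-2 + 2*t**2)/7)
(1/(-32333 - 19208) + w(-73))*(-26259 - 4527) = (1/(-32333 - 19208) + (1/7)*(-73)*(9 - 2*(-73)**2))*(-26259 - 4527) = (1/(-51541) + (1/7)*(-73)*(9 - 2*5329))*(-30786) = (-1/51541 + (1/7)*(-73)*(9 - 10658))*(-30786) = (-1/51541 + (1/7)*(-73)*(-10649))*(-30786) = (-1/51541 + 777377/7)*(-30786) = (817689550/7363)*(-30786) = -25173390486300/7363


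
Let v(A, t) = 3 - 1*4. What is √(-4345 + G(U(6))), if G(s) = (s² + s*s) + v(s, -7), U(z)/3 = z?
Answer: 43*I*√2 ≈ 60.811*I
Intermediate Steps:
v(A, t) = -1 (v(A, t) = 3 - 4 = -1)
U(z) = 3*z
G(s) = -1 + 2*s² (G(s) = (s² + s*s) - 1 = (s² + s²) - 1 = 2*s² - 1 = -1 + 2*s²)
√(-4345 + G(U(6))) = √(-4345 + (-1 + 2*(3*6)²)) = √(-4345 + (-1 + 2*18²)) = √(-4345 + (-1 + 2*324)) = √(-4345 + (-1 + 648)) = √(-4345 + 647) = √(-3698) = 43*I*√2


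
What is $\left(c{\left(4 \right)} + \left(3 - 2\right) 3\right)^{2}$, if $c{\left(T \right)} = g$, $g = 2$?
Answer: $25$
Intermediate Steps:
$c{\left(T \right)} = 2$
$\left(c{\left(4 \right)} + \left(3 - 2\right) 3\right)^{2} = \left(2 + \left(3 - 2\right) 3\right)^{2} = \left(2 + 1 \cdot 3\right)^{2} = \left(2 + 3\right)^{2} = 5^{2} = 25$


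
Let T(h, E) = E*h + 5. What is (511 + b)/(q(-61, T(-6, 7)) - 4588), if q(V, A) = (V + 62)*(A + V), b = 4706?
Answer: -1739/1562 ≈ -1.1133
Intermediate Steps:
T(h, E) = 5 + E*h
q(V, A) = (62 + V)*(A + V)
(511 + b)/(q(-61, T(-6, 7)) - 4588) = (511 + 4706)/(((-61)**2 + 62*(5 + 7*(-6)) + 62*(-61) + (5 + 7*(-6))*(-61)) - 4588) = 5217/((3721 + 62*(5 - 42) - 3782 + (5 - 42)*(-61)) - 4588) = 5217/((3721 + 62*(-37) - 3782 - 37*(-61)) - 4588) = 5217/((3721 - 2294 - 3782 + 2257) - 4588) = 5217/(-98 - 4588) = 5217/(-4686) = 5217*(-1/4686) = -1739/1562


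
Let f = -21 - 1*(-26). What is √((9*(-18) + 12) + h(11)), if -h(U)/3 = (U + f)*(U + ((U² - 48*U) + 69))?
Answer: √15546 ≈ 124.68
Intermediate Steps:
f = 5 (f = -21 + 26 = 5)
h(U) = -3*(5 + U)*(69 + U² - 47*U) (h(U) = -3*(U + 5)*(U + ((U² - 48*U) + 69)) = -3*(5 + U)*(U + (69 + U² - 48*U)) = -3*(5 + U)*(69 + U² - 47*U))
√((9*(-18) + 12) + h(11)) = √((9*(-18) + 12) + (-1035 - 3*11³ + 126*11² + 498*11)) = √((-162 + 12) + (-1035 - 3*1331 + 126*121 + 5478)) = √(-150 + (-1035 - 3993 + 15246 + 5478)) = √(-150 + 15696) = √15546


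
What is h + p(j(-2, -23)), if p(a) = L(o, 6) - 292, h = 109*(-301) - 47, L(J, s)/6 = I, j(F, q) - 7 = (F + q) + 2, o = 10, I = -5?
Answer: -33178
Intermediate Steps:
j(F, q) = 9 + F + q (j(F, q) = 7 + ((F + q) + 2) = 7 + (2 + F + q) = 9 + F + q)
L(J, s) = -30 (L(J, s) = 6*(-5) = -30)
h = -32856 (h = -32809 - 47 = -32856)
p(a) = -322 (p(a) = -30 - 292 = -322)
h + p(j(-2, -23)) = -32856 - 322 = -33178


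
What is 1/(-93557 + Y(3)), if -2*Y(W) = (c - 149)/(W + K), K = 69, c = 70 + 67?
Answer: -12/1122683 ≈ -1.0689e-5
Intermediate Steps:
c = 137
Y(W) = 6/(69 + W) (Y(W) = -(137 - 149)/(2*(W + 69)) = -(-6)/(69 + W) = 6/(69 + W))
1/(-93557 + Y(3)) = 1/(-93557 + 6/(69 + 3)) = 1/(-93557 + 6/72) = 1/(-93557 + 6*(1/72)) = 1/(-93557 + 1/12) = 1/(-1122683/12) = -12/1122683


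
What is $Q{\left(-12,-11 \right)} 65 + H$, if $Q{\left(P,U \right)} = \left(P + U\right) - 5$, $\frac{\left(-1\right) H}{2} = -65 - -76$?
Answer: $-1842$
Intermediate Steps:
$H = -22$ ($H = - 2 \left(-65 - -76\right) = - 2 \left(-65 + 76\right) = \left(-2\right) 11 = -22$)
$Q{\left(P,U \right)} = -5 + P + U$
$Q{\left(-12,-11 \right)} 65 + H = \left(-5 - 12 - 11\right) 65 - 22 = \left(-28\right) 65 - 22 = -1820 - 22 = -1842$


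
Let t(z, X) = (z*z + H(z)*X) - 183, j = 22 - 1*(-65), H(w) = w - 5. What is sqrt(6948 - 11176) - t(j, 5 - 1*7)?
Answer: -7222 + 2*I*sqrt(1057) ≈ -7222.0 + 65.023*I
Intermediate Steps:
H(w) = -5 + w
j = 87 (j = 22 + 65 = 87)
t(z, X) = -183 + z**2 + X*(-5 + z) (t(z, X) = (z*z + (-5 + z)*X) - 183 = (z**2 + X*(-5 + z)) - 183 = -183 + z**2 + X*(-5 + z))
sqrt(6948 - 11176) - t(j, 5 - 1*7) = sqrt(6948 - 11176) - (-183 + 87**2 + (5 - 1*7)*(-5 + 87)) = sqrt(-4228) - (-183 + 7569 + (5 - 7)*82) = 2*I*sqrt(1057) - (-183 + 7569 - 2*82) = 2*I*sqrt(1057) - (-183 + 7569 - 164) = 2*I*sqrt(1057) - 1*7222 = 2*I*sqrt(1057) - 7222 = -7222 + 2*I*sqrt(1057)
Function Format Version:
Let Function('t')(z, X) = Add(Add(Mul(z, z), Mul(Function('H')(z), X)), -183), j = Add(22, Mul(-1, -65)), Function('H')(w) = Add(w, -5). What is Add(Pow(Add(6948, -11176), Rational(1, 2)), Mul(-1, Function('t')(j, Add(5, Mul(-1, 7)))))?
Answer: Add(-7222, Mul(2, I, Pow(1057, Rational(1, 2)))) ≈ Add(-7222.0, Mul(65.023, I))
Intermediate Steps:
Function('H')(w) = Add(-5, w)
j = 87 (j = Add(22, 65) = 87)
Function('t')(z, X) = Add(-183, Pow(z, 2), Mul(X, Add(-5, z))) (Function('t')(z, X) = Add(Add(Mul(z, z), Mul(Add(-5, z), X)), -183) = Add(Add(Pow(z, 2), Mul(X, Add(-5, z))), -183) = Add(-183, Pow(z, 2), Mul(X, Add(-5, z))))
Add(Pow(Add(6948, -11176), Rational(1, 2)), Mul(-1, Function('t')(j, Add(5, Mul(-1, 7))))) = Add(Pow(Add(6948, -11176), Rational(1, 2)), Mul(-1, Add(-183, Pow(87, 2), Mul(Add(5, Mul(-1, 7)), Add(-5, 87))))) = Add(Pow(-4228, Rational(1, 2)), Mul(-1, Add(-183, 7569, Mul(Add(5, -7), 82)))) = Add(Mul(2, I, Pow(1057, Rational(1, 2))), Mul(-1, Add(-183, 7569, Mul(-2, 82)))) = Add(Mul(2, I, Pow(1057, Rational(1, 2))), Mul(-1, Add(-183, 7569, -164))) = Add(Mul(2, I, Pow(1057, Rational(1, 2))), Mul(-1, 7222)) = Add(Mul(2, I, Pow(1057, Rational(1, 2))), -7222) = Add(-7222, Mul(2, I, Pow(1057, Rational(1, 2))))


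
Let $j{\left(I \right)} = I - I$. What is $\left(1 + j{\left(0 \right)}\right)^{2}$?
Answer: $1$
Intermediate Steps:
$j{\left(I \right)} = 0$
$\left(1 + j{\left(0 \right)}\right)^{2} = \left(1 + 0\right)^{2} = 1^{2} = 1$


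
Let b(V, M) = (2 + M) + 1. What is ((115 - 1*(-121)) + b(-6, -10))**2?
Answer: 52441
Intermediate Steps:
b(V, M) = 3 + M
((115 - 1*(-121)) + b(-6, -10))**2 = ((115 - 1*(-121)) + (3 - 10))**2 = ((115 + 121) - 7)**2 = (236 - 7)**2 = 229**2 = 52441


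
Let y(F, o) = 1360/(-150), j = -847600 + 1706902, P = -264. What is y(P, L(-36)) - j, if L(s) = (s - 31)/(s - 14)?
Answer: -12889666/15 ≈ -8.5931e+5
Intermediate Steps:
L(s) = (-31 + s)/(-14 + s)
j = 859302
y(F, o) = -136/15 (y(F, o) = 1360*(-1/150) = -136/15)
y(P, L(-36)) - j = -136/15 - 1*859302 = -136/15 - 859302 = -12889666/15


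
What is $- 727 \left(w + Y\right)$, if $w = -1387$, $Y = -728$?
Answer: $1537605$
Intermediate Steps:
$- 727 \left(w + Y\right) = - 727 \left(-1387 - 728\right) = \left(-727\right) \left(-2115\right) = 1537605$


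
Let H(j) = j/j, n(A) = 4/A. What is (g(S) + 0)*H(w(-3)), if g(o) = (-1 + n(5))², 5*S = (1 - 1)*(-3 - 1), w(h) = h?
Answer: 1/25 ≈ 0.040000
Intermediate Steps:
H(j) = 1
S = 0 (S = ((1 - 1)*(-3 - 1))/5 = (0*(-4))/5 = (⅕)*0 = 0)
g(o) = 1/25 (g(o) = (-1 + 4/5)² = (-1 + 4*(⅕))² = (-1 + ⅘)² = (-⅕)² = 1/25)
(g(S) + 0)*H(w(-3)) = (1/25 + 0)*1 = (1/25)*1 = 1/25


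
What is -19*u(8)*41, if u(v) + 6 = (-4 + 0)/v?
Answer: 10127/2 ≈ 5063.5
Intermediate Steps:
u(v) = -6 - 4/v (u(v) = -6 + (-4 + 0)/v = -6 - 4/v)
-19*u(8)*41 = -19*(-6 - 4/8)*41 = -19*(-6 - 4*⅛)*41 = -19*(-6 - ½)*41 = -19*(-13/2)*41 = (247/2)*41 = 10127/2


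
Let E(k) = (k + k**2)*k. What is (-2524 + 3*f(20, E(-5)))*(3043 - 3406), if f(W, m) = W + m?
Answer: 1003332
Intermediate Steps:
E(k) = k*(k + k**2)
(-2524 + 3*f(20, E(-5)))*(3043 - 3406) = (-2524 + 3*(20 + (-5)**2*(1 - 5)))*(3043 - 3406) = (-2524 + 3*(20 + 25*(-4)))*(-363) = (-2524 + 3*(20 - 100))*(-363) = (-2524 + 3*(-80))*(-363) = (-2524 - 240)*(-363) = -2764*(-363) = 1003332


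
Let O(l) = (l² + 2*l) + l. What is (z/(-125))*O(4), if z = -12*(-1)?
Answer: -336/125 ≈ -2.6880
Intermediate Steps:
O(l) = l² + 3*l
z = 12
(z/(-125))*O(4) = (12/(-125))*(4*(3 + 4)) = (12*(-1/125))*(4*7) = -12/125*28 = -336/125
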